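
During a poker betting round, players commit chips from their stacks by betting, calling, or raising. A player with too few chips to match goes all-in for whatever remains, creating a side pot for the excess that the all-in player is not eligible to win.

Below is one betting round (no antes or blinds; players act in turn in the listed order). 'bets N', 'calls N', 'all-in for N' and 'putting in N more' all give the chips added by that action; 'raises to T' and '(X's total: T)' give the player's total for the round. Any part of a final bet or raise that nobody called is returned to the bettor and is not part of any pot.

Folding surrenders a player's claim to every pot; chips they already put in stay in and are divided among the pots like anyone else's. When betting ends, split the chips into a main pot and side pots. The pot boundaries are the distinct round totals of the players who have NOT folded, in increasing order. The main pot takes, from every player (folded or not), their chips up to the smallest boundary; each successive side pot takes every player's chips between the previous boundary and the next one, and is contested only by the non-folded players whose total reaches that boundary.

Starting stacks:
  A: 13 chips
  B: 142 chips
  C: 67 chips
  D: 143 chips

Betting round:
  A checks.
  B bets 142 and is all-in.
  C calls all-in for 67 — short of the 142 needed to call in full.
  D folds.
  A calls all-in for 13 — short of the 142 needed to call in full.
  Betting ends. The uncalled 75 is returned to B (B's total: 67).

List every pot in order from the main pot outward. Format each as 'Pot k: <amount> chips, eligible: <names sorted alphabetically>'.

Pot 1: 39 chips, eligible: A, B, C
Pot 2: 108 chips, eligible: B, C

Derivation:
Contributions (after 75 returned to B): A=13, B=67, C=67
Folded: D
Pot levels (distinct totals of non-folded players): 13, 67
Layer 1-13: 13 each from A, B, C = 13*3 = 39 chips; eligible A, B, C
Layer 14-67: 54 each from B, C = 54*2 = 108 chips; eligible B, C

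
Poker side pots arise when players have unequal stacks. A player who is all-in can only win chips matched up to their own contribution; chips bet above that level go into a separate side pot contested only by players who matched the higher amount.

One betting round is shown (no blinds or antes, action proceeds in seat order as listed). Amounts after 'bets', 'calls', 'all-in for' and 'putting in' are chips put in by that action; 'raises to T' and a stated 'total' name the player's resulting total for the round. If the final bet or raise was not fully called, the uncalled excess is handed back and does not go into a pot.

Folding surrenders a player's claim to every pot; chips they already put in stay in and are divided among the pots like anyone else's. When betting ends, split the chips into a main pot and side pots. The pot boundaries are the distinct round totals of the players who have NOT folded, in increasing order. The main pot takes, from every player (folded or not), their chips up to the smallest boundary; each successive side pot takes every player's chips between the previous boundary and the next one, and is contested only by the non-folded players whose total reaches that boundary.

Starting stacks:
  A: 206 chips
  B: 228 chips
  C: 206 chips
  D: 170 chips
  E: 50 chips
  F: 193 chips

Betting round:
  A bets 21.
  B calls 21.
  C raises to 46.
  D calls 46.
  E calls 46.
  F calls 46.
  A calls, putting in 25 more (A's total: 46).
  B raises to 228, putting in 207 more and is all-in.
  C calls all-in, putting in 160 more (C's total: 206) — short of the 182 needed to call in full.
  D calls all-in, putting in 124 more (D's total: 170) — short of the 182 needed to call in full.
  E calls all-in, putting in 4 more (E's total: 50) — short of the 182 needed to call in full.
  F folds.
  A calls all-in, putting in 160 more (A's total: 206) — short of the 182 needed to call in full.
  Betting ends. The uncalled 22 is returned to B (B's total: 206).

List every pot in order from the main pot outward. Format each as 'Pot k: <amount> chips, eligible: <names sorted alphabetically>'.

Contributions (after 22 returned to B): A=206, B=206, C=206, D=170, E=50, F=46
Folded: F
Pot levels (distinct totals of non-folded players): 50, 170, 206
Layer 1-50: A 50 + B 50 + C 50 + D 50 + E 50 + F 46 = 296 chips; eligible A, B, C, D, E
Layer 51-170: 120 each from A, B, C, D = 120*4 = 480 chips; eligible A, B, C, D
Layer 171-206: 36 each from A, B, C = 36*3 = 108 chips; eligible A, B, C

Pot 1: 296 chips, eligible: A, B, C, D, E
Pot 2: 480 chips, eligible: A, B, C, D
Pot 3: 108 chips, eligible: A, B, C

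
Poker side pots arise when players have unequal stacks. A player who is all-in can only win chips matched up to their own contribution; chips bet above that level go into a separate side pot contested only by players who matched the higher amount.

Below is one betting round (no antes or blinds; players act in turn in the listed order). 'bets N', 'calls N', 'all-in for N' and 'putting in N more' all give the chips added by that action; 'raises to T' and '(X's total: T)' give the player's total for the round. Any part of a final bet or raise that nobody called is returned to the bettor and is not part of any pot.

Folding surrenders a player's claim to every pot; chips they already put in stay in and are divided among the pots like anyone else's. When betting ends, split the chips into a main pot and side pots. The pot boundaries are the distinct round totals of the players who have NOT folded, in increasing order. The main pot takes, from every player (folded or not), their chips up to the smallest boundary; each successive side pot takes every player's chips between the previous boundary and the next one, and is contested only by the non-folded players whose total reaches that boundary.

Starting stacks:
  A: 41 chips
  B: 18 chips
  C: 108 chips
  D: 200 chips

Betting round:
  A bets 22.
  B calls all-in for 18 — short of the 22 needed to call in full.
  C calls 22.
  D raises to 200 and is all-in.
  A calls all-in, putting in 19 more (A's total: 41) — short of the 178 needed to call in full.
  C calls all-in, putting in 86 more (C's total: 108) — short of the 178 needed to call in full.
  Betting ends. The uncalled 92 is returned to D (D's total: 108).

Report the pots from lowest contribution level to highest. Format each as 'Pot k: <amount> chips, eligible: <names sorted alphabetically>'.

Contributions (after 92 returned to D): A=41, B=18, C=108, D=108
Pot levels (distinct totals of non-folded players): 18, 41, 108
Layer 1-18: 18 each from A, B, C, D = 18*4 = 72 chips; eligible A, B, C, D
Layer 19-41: 23 each from A, C, D = 23*3 = 69 chips; eligible A, C, D
Layer 42-108: 67 each from C, D = 67*2 = 134 chips; eligible C, D

Pot 1: 72 chips, eligible: A, B, C, D
Pot 2: 69 chips, eligible: A, C, D
Pot 3: 134 chips, eligible: C, D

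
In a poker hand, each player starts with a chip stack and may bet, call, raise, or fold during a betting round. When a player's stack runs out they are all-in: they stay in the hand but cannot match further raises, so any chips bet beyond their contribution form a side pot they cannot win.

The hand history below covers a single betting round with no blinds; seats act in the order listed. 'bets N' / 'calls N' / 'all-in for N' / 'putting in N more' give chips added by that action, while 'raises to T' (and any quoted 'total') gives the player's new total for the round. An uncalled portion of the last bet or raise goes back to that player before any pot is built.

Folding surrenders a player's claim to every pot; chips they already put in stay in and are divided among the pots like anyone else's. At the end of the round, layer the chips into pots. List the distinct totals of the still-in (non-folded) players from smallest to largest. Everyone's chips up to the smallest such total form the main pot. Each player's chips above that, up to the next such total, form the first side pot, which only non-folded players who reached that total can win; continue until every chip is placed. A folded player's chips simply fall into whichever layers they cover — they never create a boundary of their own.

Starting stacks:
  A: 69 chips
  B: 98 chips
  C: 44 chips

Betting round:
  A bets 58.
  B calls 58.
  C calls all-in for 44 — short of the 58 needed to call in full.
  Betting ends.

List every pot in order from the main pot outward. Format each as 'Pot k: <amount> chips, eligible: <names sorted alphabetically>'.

Pot 1: 132 chips, eligible: A, B, C
Pot 2: 28 chips, eligible: A, B

Derivation:
Contributions: A=58, B=58, C=44
Pot levels (distinct totals of non-folded players): 44, 58
Layer 1-44: 44 each from A, B, C = 44*3 = 132 chips; eligible A, B, C
Layer 45-58: 14 each from A, B = 14*2 = 28 chips; eligible A, B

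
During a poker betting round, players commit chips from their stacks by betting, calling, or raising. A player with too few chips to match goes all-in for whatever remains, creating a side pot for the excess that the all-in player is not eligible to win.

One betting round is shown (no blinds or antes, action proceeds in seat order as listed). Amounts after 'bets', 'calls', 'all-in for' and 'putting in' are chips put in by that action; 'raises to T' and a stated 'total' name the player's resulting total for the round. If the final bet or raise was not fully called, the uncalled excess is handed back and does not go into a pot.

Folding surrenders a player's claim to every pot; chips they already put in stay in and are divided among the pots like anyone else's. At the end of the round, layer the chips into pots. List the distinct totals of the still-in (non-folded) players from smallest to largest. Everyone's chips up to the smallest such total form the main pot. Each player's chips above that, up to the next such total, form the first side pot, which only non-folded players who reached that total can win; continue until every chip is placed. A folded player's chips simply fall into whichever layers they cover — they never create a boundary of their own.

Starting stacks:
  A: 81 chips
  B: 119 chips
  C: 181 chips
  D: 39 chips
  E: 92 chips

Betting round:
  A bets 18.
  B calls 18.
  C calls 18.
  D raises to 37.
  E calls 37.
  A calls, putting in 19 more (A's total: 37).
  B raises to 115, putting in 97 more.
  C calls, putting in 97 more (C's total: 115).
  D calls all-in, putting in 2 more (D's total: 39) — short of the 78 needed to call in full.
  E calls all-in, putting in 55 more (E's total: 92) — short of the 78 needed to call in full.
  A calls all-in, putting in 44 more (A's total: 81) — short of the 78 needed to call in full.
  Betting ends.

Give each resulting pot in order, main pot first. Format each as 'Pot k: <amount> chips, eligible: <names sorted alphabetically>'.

Contributions: A=81, B=115, C=115, D=39, E=92
Pot levels (distinct totals of non-folded players): 39, 81, 92, 115
Layer 1-39: 39 each from A, B, C, D, E = 39*5 = 195 chips; eligible A, B, C, D, E
Layer 40-81: 42 each from A, B, C, E = 42*4 = 168 chips; eligible A, B, C, E
Layer 82-92: 11 each from B, C, E = 11*3 = 33 chips; eligible B, C, E
Layer 93-115: 23 each from B, C = 23*2 = 46 chips; eligible B, C

Pot 1: 195 chips, eligible: A, B, C, D, E
Pot 2: 168 chips, eligible: A, B, C, E
Pot 3: 33 chips, eligible: B, C, E
Pot 4: 46 chips, eligible: B, C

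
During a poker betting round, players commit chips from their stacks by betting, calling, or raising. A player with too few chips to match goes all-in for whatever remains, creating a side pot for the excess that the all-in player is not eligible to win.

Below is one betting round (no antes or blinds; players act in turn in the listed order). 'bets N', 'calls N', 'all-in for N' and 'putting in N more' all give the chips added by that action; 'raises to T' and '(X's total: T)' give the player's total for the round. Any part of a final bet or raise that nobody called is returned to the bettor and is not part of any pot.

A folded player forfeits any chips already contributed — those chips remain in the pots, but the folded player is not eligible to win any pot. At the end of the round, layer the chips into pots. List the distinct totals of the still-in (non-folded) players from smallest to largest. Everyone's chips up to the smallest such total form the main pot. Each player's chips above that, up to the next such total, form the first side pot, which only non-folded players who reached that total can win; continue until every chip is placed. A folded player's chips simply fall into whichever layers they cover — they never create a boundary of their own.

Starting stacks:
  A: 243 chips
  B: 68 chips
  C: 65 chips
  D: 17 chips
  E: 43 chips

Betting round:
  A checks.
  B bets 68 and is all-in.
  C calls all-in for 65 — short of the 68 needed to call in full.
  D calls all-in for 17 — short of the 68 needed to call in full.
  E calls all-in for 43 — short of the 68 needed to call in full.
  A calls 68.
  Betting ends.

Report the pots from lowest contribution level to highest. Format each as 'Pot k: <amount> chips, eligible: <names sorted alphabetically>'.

Contributions: A=68, B=68, C=65, D=17, E=43
Pot levels (distinct totals of non-folded players): 17, 43, 65, 68
Layer 1-17: 17 each from A, B, C, D, E = 17*5 = 85 chips; eligible A, B, C, D, E
Layer 18-43: 26 each from A, B, C, E = 26*4 = 104 chips; eligible A, B, C, E
Layer 44-65: 22 each from A, B, C = 22*3 = 66 chips; eligible A, B, C
Layer 66-68: 3 each from A, B = 3*2 = 6 chips; eligible A, B

Pot 1: 85 chips, eligible: A, B, C, D, E
Pot 2: 104 chips, eligible: A, B, C, E
Pot 3: 66 chips, eligible: A, B, C
Pot 4: 6 chips, eligible: A, B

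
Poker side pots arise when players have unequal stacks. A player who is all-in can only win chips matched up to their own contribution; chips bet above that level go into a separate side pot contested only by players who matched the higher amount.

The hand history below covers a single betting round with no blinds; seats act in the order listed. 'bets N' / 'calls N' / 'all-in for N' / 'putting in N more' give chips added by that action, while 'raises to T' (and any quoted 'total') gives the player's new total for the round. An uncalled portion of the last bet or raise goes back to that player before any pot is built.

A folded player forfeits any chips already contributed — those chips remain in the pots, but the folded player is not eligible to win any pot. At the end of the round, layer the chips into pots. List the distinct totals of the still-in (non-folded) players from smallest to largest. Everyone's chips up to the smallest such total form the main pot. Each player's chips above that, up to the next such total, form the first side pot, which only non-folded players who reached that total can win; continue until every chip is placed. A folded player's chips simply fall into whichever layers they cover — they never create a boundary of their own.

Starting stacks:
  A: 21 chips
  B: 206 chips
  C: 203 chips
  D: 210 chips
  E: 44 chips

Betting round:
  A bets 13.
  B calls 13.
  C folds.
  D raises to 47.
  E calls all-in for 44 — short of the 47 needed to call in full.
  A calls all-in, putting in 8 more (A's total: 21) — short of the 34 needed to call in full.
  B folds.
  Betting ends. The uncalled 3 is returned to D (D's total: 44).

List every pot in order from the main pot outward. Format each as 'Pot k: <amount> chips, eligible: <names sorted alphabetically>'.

Contributions (after 3 returned to D): A=21, B=13, D=44, E=44
Folded: B, C
Pot levels (distinct totals of non-folded players): 21, 44
Layer 1-21: A 21 + B 13 + D 21 + E 21 = 76 chips; eligible A, D, E
Layer 22-44: 23 each from D, E = 23*2 = 46 chips; eligible D, E

Pot 1: 76 chips, eligible: A, D, E
Pot 2: 46 chips, eligible: D, E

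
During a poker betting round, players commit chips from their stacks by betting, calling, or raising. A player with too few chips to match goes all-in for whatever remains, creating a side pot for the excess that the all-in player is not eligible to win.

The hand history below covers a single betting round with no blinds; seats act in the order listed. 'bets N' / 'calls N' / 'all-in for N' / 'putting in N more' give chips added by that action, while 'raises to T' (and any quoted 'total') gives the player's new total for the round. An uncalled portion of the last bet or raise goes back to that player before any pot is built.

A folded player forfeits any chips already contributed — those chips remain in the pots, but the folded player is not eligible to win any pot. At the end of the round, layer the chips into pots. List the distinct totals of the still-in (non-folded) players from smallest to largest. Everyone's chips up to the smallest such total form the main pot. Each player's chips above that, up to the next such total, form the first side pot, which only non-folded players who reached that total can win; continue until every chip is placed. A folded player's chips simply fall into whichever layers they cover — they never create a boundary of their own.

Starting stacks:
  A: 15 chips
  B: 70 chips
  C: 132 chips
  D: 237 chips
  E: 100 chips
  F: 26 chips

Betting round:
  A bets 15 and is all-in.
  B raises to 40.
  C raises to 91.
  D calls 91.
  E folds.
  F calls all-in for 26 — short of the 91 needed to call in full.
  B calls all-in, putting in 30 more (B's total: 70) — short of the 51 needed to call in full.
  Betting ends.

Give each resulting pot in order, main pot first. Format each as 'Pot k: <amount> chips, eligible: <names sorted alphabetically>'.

Contributions: A=15, B=70, C=91, D=91, F=26
Folded: E
Pot levels (distinct totals of non-folded players): 15, 26, 70, 91
Layer 1-15: 15 each from A, B, C, D, F = 15*5 = 75 chips; eligible A, B, C, D, F
Layer 16-26: 11 each from B, C, D, F = 11*4 = 44 chips; eligible B, C, D, F
Layer 27-70: 44 each from B, C, D = 44*3 = 132 chips; eligible B, C, D
Layer 71-91: 21 each from C, D = 21*2 = 42 chips; eligible C, D

Pot 1: 75 chips, eligible: A, B, C, D, F
Pot 2: 44 chips, eligible: B, C, D, F
Pot 3: 132 chips, eligible: B, C, D
Pot 4: 42 chips, eligible: C, D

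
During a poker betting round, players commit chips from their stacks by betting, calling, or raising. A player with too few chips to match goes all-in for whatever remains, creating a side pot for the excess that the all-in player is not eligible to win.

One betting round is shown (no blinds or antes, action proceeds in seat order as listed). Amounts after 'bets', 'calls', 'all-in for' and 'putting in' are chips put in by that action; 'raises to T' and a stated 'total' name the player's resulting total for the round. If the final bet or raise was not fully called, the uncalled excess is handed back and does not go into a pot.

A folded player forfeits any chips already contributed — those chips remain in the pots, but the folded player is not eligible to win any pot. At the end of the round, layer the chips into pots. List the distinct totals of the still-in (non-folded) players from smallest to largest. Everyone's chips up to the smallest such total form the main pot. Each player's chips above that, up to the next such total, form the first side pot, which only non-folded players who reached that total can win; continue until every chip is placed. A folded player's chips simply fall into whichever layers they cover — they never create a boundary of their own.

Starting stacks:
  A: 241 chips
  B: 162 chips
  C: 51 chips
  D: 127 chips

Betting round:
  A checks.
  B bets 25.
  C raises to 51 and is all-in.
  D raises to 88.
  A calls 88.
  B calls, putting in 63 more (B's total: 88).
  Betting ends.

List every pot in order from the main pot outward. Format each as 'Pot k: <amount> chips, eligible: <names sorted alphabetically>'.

Contributions: A=88, B=88, C=51, D=88
Pot levels (distinct totals of non-folded players): 51, 88
Layer 1-51: 51 each from A, B, C, D = 51*4 = 204 chips; eligible A, B, C, D
Layer 52-88: 37 each from A, B, D = 37*3 = 111 chips; eligible A, B, D

Pot 1: 204 chips, eligible: A, B, C, D
Pot 2: 111 chips, eligible: A, B, D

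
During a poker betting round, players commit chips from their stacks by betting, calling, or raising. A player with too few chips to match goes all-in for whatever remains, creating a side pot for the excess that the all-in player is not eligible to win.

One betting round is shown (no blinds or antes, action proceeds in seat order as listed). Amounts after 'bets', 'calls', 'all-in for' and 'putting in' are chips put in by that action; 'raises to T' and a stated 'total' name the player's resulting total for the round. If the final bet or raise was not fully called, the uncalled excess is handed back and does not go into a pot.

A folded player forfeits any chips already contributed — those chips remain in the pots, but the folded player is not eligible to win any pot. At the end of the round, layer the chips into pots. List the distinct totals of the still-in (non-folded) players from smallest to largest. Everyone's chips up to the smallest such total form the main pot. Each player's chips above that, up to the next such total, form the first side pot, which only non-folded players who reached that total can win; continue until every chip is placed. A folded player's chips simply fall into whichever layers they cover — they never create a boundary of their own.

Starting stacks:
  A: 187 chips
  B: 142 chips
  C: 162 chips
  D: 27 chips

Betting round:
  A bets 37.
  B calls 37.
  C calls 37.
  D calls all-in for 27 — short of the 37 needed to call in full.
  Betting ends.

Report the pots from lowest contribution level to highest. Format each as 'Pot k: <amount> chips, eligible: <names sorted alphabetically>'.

Pot 1: 108 chips, eligible: A, B, C, D
Pot 2: 30 chips, eligible: A, B, C

Derivation:
Contributions: A=37, B=37, C=37, D=27
Pot levels (distinct totals of non-folded players): 27, 37
Layer 1-27: 27 each from A, B, C, D = 27*4 = 108 chips; eligible A, B, C, D
Layer 28-37: 10 each from A, B, C = 10*3 = 30 chips; eligible A, B, C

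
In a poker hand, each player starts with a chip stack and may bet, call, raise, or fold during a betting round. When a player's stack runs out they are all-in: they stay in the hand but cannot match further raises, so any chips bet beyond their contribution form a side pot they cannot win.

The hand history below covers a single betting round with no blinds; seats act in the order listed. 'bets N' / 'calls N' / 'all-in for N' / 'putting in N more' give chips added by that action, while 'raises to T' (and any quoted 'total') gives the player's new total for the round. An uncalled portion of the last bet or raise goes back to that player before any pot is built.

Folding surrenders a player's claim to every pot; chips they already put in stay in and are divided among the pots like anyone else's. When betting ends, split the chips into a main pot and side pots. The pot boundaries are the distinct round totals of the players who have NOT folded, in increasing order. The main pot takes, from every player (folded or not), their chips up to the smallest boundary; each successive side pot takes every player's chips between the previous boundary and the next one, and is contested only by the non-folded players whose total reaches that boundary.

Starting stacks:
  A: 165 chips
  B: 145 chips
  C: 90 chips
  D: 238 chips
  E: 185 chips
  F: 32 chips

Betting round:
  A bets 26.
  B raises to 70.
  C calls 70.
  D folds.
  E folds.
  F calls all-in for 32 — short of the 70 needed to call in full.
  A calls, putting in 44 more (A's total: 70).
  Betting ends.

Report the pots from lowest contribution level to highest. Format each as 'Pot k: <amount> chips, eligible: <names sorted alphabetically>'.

Pot 1: 128 chips, eligible: A, B, C, F
Pot 2: 114 chips, eligible: A, B, C

Derivation:
Contributions: A=70, B=70, C=70, F=32
Folded: D, E
Pot levels (distinct totals of non-folded players): 32, 70
Layer 1-32: 32 each from A, B, C, F = 32*4 = 128 chips; eligible A, B, C, F
Layer 33-70: 38 each from A, B, C = 38*3 = 114 chips; eligible A, B, C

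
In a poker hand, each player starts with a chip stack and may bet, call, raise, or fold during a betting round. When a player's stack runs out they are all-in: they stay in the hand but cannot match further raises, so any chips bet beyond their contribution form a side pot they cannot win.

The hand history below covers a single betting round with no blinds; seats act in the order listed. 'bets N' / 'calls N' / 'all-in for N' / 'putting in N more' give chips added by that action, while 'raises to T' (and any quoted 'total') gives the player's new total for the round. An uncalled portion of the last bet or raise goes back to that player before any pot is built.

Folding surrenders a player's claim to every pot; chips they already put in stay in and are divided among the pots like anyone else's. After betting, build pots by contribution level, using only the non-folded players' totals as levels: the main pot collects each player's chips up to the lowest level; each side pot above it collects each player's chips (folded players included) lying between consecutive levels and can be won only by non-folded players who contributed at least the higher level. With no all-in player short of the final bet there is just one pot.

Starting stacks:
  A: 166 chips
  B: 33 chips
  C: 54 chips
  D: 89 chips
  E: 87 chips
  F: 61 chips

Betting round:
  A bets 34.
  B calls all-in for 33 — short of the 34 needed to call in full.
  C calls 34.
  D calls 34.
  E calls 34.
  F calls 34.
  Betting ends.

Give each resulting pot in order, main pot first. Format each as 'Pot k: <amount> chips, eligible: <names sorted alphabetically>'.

Pot 1: 198 chips, eligible: A, B, C, D, E, F
Pot 2: 5 chips, eligible: A, C, D, E, F

Derivation:
Contributions: A=34, B=33, C=34, D=34, E=34, F=34
Pot levels (distinct totals of non-folded players): 33, 34
Layer 1-33: 33 each from A, B, C, D, E, F = 33*6 = 198 chips; eligible A, B, C, D, E, F
Layer 34-34: 1 each from A, C, D, E, F = 1*5 = 5 chips; eligible A, C, D, E, F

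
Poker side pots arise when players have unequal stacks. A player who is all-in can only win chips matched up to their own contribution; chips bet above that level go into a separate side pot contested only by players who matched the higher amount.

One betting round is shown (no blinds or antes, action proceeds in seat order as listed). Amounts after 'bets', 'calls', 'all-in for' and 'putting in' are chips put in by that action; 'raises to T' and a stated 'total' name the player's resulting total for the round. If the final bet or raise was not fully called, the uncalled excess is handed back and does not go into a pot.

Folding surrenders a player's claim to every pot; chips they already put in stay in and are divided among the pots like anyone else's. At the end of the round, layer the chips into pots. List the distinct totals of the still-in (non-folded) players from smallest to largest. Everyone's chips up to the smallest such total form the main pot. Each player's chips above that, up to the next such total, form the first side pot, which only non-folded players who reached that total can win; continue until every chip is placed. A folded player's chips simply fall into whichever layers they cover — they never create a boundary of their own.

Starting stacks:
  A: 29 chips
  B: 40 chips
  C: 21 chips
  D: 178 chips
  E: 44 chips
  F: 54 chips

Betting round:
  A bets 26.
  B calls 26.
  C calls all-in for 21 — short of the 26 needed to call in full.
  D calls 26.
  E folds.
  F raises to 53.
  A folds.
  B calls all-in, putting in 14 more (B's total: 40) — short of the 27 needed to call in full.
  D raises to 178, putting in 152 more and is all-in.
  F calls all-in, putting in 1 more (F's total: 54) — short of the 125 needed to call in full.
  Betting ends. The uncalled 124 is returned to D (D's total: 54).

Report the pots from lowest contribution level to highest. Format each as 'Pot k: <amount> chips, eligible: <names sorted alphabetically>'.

Pot 1: 105 chips, eligible: B, C, D, F
Pot 2: 62 chips, eligible: B, D, F
Pot 3: 28 chips, eligible: D, F

Derivation:
Contributions (after 124 returned to D): A=26, B=40, C=21, D=54, F=54
Folded: A, E
Pot levels (distinct totals of non-folded players): 21, 40, 54
Layer 1-21: 21 each from A, B, C, D, F = 21*5 = 105 chips; eligible B, C, D, F
Layer 22-40: A 5 + B 19 + D 19 + F 19 = 62 chips; eligible B, D, F
Layer 41-54: 14 each from D, F = 14*2 = 28 chips; eligible D, F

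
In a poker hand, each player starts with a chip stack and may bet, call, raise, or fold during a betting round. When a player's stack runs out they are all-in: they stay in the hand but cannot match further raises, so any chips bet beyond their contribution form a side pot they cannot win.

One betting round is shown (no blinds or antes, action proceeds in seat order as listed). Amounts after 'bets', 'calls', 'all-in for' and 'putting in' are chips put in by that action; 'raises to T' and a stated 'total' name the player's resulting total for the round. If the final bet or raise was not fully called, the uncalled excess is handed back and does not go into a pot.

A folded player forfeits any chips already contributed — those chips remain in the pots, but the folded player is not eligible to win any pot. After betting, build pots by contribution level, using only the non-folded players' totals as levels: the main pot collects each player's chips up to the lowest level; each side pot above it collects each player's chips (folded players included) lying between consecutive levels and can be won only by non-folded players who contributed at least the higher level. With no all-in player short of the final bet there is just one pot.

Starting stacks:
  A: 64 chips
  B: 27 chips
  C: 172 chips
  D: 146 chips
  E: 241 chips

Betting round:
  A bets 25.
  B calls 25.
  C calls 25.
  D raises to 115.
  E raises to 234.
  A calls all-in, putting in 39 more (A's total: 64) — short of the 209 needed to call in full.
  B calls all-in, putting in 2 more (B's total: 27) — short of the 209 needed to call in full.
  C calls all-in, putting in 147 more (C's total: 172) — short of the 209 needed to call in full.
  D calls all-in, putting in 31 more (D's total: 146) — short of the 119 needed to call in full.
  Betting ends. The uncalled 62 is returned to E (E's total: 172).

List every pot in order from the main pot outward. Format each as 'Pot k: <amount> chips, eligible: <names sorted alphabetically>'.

Contributions (after 62 returned to E): A=64, B=27, C=172, D=146, E=172
Pot levels (distinct totals of non-folded players): 27, 64, 146, 172
Layer 1-27: 27 each from A, B, C, D, E = 27*5 = 135 chips; eligible A, B, C, D, E
Layer 28-64: 37 each from A, C, D, E = 37*4 = 148 chips; eligible A, C, D, E
Layer 65-146: 82 each from C, D, E = 82*3 = 246 chips; eligible C, D, E
Layer 147-172: 26 each from C, E = 26*2 = 52 chips; eligible C, E

Pot 1: 135 chips, eligible: A, B, C, D, E
Pot 2: 148 chips, eligible: A, C, D, E
Pot 3: 246 chips, eligible: C, D, E
Pot 4: 52 chips, eligible: C, E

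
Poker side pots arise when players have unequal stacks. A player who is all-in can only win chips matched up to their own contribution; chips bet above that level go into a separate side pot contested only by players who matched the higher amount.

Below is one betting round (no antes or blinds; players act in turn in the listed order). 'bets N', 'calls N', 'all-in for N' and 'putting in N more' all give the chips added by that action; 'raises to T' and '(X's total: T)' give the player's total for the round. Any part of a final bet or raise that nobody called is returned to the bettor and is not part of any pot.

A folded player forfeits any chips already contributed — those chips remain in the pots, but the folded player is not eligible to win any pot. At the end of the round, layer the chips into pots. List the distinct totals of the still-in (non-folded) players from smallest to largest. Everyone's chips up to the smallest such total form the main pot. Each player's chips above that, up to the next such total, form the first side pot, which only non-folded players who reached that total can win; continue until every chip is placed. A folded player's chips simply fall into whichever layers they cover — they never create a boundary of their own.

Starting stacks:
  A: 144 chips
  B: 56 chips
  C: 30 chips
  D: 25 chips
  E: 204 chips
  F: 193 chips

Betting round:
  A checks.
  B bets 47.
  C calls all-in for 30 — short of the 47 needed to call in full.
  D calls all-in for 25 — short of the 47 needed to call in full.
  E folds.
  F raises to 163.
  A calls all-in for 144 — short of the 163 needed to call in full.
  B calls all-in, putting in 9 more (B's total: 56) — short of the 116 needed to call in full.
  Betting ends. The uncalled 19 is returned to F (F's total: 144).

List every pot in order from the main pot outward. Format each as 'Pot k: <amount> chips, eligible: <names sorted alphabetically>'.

Contributions (after 19 returned to F): A=144, B=56, C=30, D=25, F=144
Folded: E
Pot levels (distinct totals of non-folded players): 25, 30, 56, 144
Layer 1-25: 25 each from A, B, C, D, F = 25*5 = 125 chips; eligible A, B, C, D, F
Layer 26-30: 5 each from A, B, C, F = 5*4 = 20 chips; eligible A, B, C, F
Layer 31-56: 26 each from A, B, F = 26*3 = 78 chips; eligible A, B, F
Layer 57-144: 88 each from A, F = 88*2 = 176 chips; eligible A, F

Pot 1: 125 chips, eligible: A, B, C, D, F
Pot 2: 20 chips, eligible: A, B, C, F
Pot 3: 78 chips, eligible: A, B, F
Pot 4: 176 chips, eligible: A, F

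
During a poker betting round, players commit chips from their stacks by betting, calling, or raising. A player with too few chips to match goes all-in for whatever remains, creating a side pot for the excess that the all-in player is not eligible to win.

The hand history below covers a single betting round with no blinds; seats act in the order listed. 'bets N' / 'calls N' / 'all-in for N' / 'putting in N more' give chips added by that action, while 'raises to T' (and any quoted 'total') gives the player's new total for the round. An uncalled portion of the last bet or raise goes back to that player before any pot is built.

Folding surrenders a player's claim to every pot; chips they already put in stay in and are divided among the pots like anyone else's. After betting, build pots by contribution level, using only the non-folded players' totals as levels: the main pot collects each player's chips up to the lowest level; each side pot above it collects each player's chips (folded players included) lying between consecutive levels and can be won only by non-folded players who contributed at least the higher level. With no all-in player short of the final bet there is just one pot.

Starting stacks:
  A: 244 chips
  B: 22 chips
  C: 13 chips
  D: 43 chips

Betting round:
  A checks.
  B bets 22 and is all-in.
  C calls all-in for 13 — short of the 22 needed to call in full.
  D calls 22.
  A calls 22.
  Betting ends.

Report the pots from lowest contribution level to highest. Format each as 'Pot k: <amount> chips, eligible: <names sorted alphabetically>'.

Pot 1: 52 chips, eligible: A, B, C, D
Pot 2: 27 chips, eligible: A, B, D

Derivation:
Contributions: A=22, B=22, C=13, D=22
Pot levels (distinct totals of non-folded players): 13, 22
Layer 1-13: 13 each from A, B, C, D = 13*4 = 52 chips; eligible A, B, C, D
Layer 14-22: 9 each from A, B, D = 9*3 = 27 chips; eligible A, B, D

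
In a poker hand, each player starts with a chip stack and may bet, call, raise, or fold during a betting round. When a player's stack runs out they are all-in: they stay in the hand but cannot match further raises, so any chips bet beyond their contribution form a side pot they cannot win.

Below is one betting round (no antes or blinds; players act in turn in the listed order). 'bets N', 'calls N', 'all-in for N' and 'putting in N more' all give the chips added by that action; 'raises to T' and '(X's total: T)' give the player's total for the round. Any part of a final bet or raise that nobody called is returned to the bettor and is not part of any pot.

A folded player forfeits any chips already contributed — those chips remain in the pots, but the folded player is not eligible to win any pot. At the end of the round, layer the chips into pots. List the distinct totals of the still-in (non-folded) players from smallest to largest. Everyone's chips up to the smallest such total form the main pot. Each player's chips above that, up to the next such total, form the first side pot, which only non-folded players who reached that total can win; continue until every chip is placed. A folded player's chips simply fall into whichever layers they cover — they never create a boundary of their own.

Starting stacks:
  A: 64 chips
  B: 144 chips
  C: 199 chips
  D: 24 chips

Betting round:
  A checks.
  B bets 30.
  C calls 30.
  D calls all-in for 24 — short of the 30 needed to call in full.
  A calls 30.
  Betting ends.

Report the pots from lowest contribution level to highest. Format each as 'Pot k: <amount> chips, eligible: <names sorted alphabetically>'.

Contributions: A=30, B=30, C=30, D=24
Pot levels (distinct totals of non-folded players): 24, 30
Layer 1-24: 24 each from A, B, C, D = 24*4 = 96 chips; eligible A, B, C, D
Layer 25-30: 6 each from A, B, C = 6*3 = 18 chips; eligible A, B, C

Pot 1: 96 chips, eligible: A, B, C, D
Pot 2: 18 chips, eligible: A, B, C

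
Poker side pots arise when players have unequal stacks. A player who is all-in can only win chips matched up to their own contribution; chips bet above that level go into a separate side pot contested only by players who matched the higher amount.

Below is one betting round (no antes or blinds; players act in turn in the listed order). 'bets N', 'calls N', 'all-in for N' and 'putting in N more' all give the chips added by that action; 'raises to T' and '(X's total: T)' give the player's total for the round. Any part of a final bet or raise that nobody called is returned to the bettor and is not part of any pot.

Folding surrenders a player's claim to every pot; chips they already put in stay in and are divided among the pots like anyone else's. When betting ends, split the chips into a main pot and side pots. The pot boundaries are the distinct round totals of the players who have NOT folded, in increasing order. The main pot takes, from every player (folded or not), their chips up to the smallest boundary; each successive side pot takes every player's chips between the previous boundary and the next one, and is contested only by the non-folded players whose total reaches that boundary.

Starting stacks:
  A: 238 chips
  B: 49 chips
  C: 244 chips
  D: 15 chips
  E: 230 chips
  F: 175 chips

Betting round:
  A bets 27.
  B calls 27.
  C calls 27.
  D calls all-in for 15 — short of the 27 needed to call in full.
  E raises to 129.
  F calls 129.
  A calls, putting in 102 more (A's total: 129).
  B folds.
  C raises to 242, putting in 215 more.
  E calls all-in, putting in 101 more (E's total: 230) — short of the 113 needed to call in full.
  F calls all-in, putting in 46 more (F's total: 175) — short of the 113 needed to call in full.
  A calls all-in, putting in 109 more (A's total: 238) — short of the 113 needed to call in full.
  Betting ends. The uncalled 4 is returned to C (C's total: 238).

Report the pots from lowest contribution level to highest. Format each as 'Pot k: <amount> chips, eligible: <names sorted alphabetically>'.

Pot 1: 90 chips, eligible: A, C, D, E, F
Pot 2: 652 chips, eligible: A, C, E, F
Pot 3: 165 chips, eligible: A, C, E
Pot 4: 16 chips, eligible: A, C

Derivation:
Contributions (after 4 returned to C): A=238, B=27, C=238, D=15, E=230, F=175
Folded: B
Pot levels (distinct totals of non-folded players): 15, 175, 230, 238
Layer 1-15: 15 each from A, B, C, D, E, F = 15*6 = 90 chips; eligible A, C, D, E, F
Layer 16-175: A 160 + B 12 + C 160 + E 160 + F 160 = 652 chips; eligible A, C, E, F
Layer 176-230: 55 each from A, C, E = 55*3 = 165 chips; eligible A, C, E
Layer 231-238: 8 each from A, C = 8*2 = 16 chips; eligible A, C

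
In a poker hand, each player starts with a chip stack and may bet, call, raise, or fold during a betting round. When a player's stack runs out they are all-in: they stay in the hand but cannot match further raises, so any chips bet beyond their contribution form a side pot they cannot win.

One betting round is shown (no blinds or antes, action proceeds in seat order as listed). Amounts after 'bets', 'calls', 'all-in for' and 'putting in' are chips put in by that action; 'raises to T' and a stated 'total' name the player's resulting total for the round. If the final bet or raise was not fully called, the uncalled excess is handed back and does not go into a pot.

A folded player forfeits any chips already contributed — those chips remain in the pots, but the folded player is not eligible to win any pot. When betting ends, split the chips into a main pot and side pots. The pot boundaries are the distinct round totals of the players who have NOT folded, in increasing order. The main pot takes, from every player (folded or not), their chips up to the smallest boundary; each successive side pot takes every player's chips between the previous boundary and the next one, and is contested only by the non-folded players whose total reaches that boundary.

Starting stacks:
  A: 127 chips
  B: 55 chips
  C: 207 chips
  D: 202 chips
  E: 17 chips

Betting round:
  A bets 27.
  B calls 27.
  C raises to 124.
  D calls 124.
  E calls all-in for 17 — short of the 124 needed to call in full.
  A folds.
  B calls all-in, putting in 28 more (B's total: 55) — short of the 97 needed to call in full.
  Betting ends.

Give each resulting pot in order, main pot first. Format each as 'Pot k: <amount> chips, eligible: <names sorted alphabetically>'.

Contributions: A=27, B=55, C=124, D=124, E=17
Folded: A
Pot levels (distinct totals of non-folded players): 17, 55, 124
Layer 1-17: 17 each from A, B, C, D, E = 17*5 = 85 chips; eligible B, C, D, E
Layer 18-55: A 10 + B 38 + C 38 + D 38 = 124 chips; eligible B, C, D
Layer 56-124: 69 each from C, D = 69*2 = 138 chips; eligible C, D

Pot 1: 85 chips, eligible: B, C, D, E
Pot 2: 124 chips, eligible: B, C, D
Pot 3: 138 chips, eligible: C, D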